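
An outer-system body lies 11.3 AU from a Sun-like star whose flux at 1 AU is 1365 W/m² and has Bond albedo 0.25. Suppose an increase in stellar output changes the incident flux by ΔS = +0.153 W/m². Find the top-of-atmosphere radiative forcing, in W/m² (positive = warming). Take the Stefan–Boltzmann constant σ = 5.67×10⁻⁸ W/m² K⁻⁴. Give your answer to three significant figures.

0.0287 W/m²

Flux at the orbit: S = 1365/(11.3)² = 10.69 W/m².
Only a fraction (1−α) is absorbed and it's spread over 4πR², so ΔF = (1−α)ΔS/4 = 0.02869 W/m².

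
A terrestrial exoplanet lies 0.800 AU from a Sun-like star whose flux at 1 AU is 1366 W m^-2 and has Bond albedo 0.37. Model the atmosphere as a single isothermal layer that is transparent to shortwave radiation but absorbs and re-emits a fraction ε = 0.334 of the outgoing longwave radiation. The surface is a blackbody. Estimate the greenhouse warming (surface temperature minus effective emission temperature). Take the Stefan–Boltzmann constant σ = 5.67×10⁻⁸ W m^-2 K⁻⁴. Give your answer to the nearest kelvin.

Irradiance scales as 1/d², so S = 1366 W m^-2 × (1/0.800)² = 2134 W m^-2.
The planet radiates to space at T_e = [S(1−α)/(4σ)]^(1/4) = 277.5 K.
Surface balance with a leaky layer gives σT_s⁴ = σT_e⁴·2/(2−ε), so T_s = T_e·[2/(2−0.334)]^(1/4) = 290.5 K.
Greenhouse warming: T_s − T_e = 12.97 K.

13 K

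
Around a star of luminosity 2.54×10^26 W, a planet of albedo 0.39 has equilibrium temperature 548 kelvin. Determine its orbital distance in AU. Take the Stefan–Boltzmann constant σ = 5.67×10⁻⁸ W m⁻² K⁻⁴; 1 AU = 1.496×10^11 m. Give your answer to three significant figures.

Required flux: S = 4σT⁴/(1−α) = 33530 W m⁻².
S = L/(4πd²) → d = √(L/4πS) = √(2.54×10^26/(4π·33530)) = 2.455×10^10 m = 0.1641 AU.

0.164 AU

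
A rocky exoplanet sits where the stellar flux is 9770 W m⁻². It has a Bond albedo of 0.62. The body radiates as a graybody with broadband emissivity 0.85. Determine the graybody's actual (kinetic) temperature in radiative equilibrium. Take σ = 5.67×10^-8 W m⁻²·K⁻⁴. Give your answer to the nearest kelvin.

Averaging over the sphere, the absorbed flux is S(1−α)/4 = 928.1 W m⁻².
Radiative balance εσT⁴ = 928.1 gives T = [928.1/(0.85·σ)]^(1/4) = 372.5 K.

373 K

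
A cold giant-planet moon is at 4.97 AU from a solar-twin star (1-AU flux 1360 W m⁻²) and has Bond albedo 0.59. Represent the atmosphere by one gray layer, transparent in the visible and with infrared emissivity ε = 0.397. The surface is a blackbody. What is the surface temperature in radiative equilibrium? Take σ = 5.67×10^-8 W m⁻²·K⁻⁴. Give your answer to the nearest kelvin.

Flux at the orbit: S = 1360/(4.97)² = 55.06 W m⁻².
At the top of the atmosphere, σT_e⁴ = S(1−α)/4 = 5.644 W m⁻², giving T_e = 99.88 K.
The surface balance (absorbed SW + ε·downward IR = σT_s⁴) with T_a⁴ = T_s⁴/2 reduces to T_s = T_e·[2/(2−ε)]^¼ = 105.6 K.

106 K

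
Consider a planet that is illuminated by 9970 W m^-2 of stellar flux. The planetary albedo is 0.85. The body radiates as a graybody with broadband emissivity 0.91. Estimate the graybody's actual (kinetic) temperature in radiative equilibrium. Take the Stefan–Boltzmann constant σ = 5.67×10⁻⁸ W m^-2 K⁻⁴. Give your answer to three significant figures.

The planet absorbs (1−α)S over its disc πR² and re-emits over 4πR², so the mean absorbed flux is (1−0.85)·9970/4 = 373.9 W m^-2.
Radiative balance εσT⁴ = 373.9 gives T = [373.9/(0.91·σ)]^(1/4) = 291.8 K.

292 kelvin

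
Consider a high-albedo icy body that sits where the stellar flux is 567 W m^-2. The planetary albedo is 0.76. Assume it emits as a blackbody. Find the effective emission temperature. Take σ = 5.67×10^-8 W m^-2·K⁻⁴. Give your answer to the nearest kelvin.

Absorbed flux (global mean): S(1−α)/4 = 567.0·0.24/4 = 34.02 W m^-2.
Set σT⁴ = 34.02 → T = (34.02/σ)^(1/4) = 156.5 K.

157 K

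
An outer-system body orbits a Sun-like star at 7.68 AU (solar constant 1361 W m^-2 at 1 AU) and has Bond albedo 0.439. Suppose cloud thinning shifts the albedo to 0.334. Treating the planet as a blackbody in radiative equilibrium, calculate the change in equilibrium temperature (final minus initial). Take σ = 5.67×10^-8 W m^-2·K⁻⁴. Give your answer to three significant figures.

3.81 kelvin

Irradiance scales as 1/d², so S = 1361 W m^-2 × (1/7.68)² = 23.07 W m^-2.
Initial: T₁ = [S(1−0.439)/(4σ)]^(1/4) = 86.92 K.
Final:   T₂ = [S(1−0.334)/(4σ)]^(1/4) = 90.73 K.
Change: 90.73 − 86.92 = 3.809 K.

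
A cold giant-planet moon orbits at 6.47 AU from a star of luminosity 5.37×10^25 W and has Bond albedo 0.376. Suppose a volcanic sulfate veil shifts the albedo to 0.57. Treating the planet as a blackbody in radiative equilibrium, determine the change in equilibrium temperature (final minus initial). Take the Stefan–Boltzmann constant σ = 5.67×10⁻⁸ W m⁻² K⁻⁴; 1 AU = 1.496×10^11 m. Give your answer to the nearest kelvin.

-5 kelvin

d = 6.47 × 1.496×10^11 m = 9.679×10^11 m.
Spreading L over a sphere of radius d: S = 5.37×10^25/(4π·9.68×10^11²) = 4.561 W m⁻².
Before: T₁ = [4.561·0.624/(4σ)]^(1/4) = 59.52 K.
With α = 0.57, T₂ = 54.23 K.
Change: 54.23 − 59.52 = -5.291 K.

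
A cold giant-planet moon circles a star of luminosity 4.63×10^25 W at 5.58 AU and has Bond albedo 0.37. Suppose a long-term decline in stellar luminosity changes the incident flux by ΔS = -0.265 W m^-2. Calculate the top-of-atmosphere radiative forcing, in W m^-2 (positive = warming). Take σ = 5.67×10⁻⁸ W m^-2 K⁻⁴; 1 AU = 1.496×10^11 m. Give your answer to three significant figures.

-0.0417 W m^-2

d = 5.58 × 1.496×10^11 m = 8.348×10^11 m.
Flux at the orbit: S = L/(4πd²) = 4.63×10^25/(4π·(8.35×10^11)²) = 5.287 W m^-2.
Only a fraction (1−α) is absorbed and it's spread over 4πR², so ΔF = (1−α)ΔS/4 = -0.04174 W m^-2.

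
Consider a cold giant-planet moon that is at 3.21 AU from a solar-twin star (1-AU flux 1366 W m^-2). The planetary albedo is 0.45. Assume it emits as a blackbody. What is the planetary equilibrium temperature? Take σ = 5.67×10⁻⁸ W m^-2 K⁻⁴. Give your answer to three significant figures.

134 K

Flux at the orbit: S = 1366/(3.21)² = 132.6 W m^-2.
The planet absorbs (1−α)S over its disc πR² and re-emits over 4πR², so the mean absorbed flux is (1−0.45)·132.6/4 = 18.23 W m^-2.
In equilibrium σT⁴ equals this, so T = 133.9 K.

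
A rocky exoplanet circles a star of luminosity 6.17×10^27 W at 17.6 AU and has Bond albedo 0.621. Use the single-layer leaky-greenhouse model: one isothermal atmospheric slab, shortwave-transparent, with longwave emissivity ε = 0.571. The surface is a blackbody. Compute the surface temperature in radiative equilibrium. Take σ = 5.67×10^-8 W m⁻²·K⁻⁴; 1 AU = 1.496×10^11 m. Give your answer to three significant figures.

d = 17.6 × 1.496×10^11 m = 2.633×10^12 m.
S = L/(4πd²) = 70.83 W m⁻².
The planet radiates to space at T_e = [S(1−α)/(4σ)]^(1/4) = 104.3 K.
The surface balance (absorbed SW + ε·downward IR = σT_s⁴) with T_a⁴ = T_s⁴/2 reduces to T_s = T_e·[2/(2−ε)]^¼ = 113.4 K.

113 K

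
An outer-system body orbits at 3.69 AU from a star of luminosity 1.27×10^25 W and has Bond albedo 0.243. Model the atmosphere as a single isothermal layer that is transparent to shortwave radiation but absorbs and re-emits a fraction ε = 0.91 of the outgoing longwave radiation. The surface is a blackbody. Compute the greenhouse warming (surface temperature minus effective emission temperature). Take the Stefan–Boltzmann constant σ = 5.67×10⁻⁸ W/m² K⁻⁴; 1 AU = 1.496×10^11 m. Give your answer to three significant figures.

d = 3.69 × 1.496×10^11 m = 5.520×10^11 m.
Flux at the orbit: S = L/(4πd²) = 1.27×10^25/(4π·(5.52×10^11)²) = 3.316 W/m².
At the top of the atmosphere, σT_e⁴ = S(1−α)/4 = 0.6276 W/m², giving T_e = 57.68 K.
Surface balance with a leaky layer gives σT_s⁴ = σT_e⁴·2/(2−ε), so T_s = T_e·[2/(2−0.91)]^(1/4) = 67.13 K.
T_s − T_e = 67.13 − 57.68 = 9.452 K.

9.45 kelvin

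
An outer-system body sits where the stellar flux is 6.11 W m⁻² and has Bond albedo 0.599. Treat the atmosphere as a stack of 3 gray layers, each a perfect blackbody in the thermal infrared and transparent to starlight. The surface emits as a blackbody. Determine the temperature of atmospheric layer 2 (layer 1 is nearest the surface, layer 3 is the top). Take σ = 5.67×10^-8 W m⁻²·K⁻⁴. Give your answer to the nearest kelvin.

68 kelvin

The effective emission temperature is T_e = [S(1−α)/(4σ)]^¼ = 57.33 K.
In the N-layer model, layer k (counted from the surface) has T_k = (N+1−k)^(1/4)·T_e.
With k = 2: T_2 = (3+1−2)^¼·57.33 K = 68.18 K.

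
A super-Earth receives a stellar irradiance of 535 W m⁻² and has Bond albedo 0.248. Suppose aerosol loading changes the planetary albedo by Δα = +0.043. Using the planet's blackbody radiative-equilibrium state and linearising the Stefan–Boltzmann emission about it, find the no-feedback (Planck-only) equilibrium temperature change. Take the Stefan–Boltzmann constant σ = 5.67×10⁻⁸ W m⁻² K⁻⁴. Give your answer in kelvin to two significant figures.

The baseline emission temperature is T_e = 205.2 K.
TOA radiative forcing: ΔF = −S·Δα/4 = −535.0·(+0.043)/4 = -5.751 W m⁻².
Linearising σT⁴ gives d(σT⁴)/dT = 4σT_e³ = 1.960 W m⁻² per K.
So ΔT₀ = -5.751/1.960 = -2.93 K.

-2.9 K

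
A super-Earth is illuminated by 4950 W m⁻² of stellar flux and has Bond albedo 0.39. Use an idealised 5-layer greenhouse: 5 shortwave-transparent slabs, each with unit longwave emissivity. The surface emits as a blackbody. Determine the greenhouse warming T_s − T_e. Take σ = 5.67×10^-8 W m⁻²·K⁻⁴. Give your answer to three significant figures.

192 kelvin

The effective emission temperature is T_e = [S(1−α)/(4σ)]^¼ = 339.7 K.
T_s = (N+1)^(1/4)·T_e = 531.6 K.
So the greenhouse effect raises the surface by 531.6 − 339.7 = 191.9 K.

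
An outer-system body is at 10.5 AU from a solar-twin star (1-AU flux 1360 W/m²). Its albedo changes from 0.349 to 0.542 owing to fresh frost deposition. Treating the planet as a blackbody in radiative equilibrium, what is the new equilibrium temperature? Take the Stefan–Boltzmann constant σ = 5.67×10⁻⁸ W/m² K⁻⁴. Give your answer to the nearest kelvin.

Irradiance scales as 1/d², so S = 1360 W/m² × (1/10.5)² = 12.34 W/m².
T₂ = [S(1−α₂)/(4σ)]^(1/4) = [12.34·0.458/(4σ)]^(1/4) = 70.65 K.

71 K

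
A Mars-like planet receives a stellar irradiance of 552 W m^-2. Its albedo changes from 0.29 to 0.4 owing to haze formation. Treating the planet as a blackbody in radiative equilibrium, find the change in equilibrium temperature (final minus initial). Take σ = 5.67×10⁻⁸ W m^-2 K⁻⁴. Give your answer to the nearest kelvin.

Before: T₁ = [552.0·0.71/(4σ)]^(1/4) = 203.9 K.
Final:   T₂ = [S(1−0.4)/(4σ)]^(1/4) = 195.5 K.
ΔT = T₂ − T₁ = -8.402 K.

-8 K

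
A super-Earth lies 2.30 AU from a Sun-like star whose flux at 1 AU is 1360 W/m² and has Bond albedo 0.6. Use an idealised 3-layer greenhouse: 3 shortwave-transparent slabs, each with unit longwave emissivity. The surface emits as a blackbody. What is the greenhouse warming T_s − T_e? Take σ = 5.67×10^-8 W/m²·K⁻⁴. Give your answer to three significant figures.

60.4 K

By the inverse-square law, S = 1360/2.30² = 257.1 W/m².
OLR = S(1−α)/4 = 25.71 W/m²; the top layer radiates at T_e = 145.9 K.
T_s = (N+1)^(1/4)·T_e = 206.4 K.
Warming: T_s − T_e = 60.44 K.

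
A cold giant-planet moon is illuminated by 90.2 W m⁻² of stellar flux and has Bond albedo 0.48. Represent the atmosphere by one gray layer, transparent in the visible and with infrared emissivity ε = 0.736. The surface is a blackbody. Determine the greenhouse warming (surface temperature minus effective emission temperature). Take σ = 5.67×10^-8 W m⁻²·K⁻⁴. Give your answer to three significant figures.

The planet radiates to space at T_e = [S(1−α)/(4σ)]^(1/4) = 119.9 K.
Surface balance with a leaky layer gives σT_s⁴ = σT_e⁴·2/(2−ε), so T_s = T_e·[2/(2−0.736)]^(1/4) = 134.5 K.
The atmosphere warms the surface by 14.58 K.

14.6 K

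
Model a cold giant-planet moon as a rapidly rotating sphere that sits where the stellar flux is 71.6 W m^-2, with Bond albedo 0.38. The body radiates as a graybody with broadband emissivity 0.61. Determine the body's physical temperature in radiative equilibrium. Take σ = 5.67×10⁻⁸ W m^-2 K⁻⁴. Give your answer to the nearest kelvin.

The planet absorbs (1−α)S over its disc πR² and re-emits over 4πR², so the mean absorbed flux is (1−0.38)·71.60/4 = 11.10 W m^-2.
Radiative balance εσT⁴ = 11.10 gives T = [11.10/(0.61·σ)]^(1/4) = 133.8 K.

134 kelvin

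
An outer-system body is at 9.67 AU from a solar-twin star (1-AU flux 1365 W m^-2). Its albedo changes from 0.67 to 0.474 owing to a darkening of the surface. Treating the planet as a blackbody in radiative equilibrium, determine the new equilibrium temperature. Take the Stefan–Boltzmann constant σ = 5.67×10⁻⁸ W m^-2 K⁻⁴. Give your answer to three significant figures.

By the inverse-square law, S = 1365/9.67² = 14.60 W m^-2.
With the new albedo, S(1−α₂)/4 = 1.920 W m^-2, so T₂ = 76.28 K.

76.3 K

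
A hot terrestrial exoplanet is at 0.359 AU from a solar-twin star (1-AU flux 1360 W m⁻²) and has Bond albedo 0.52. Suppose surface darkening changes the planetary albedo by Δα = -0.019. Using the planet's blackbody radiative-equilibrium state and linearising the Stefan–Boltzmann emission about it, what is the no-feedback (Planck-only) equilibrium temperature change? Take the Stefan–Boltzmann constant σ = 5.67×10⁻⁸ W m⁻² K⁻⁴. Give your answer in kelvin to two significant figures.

By the inverse-square law, S = 1360/0.359² = 10550 W m⁻².
Reference equilibrium: T_e = [S(1−α)/(4σ)]^(1/4) = 386.6 K.
The change in absorbed flux is Δ[S(1−α)/4] = −SΔα/4 = 50.12 W m⁻².
The Planck feedback parameter is 4σT_e³ = 13.10 W m⁻²/K.
Hence the no-feedback warming is ΔF/(4σT_e³) = 3.83 K.

3.8 K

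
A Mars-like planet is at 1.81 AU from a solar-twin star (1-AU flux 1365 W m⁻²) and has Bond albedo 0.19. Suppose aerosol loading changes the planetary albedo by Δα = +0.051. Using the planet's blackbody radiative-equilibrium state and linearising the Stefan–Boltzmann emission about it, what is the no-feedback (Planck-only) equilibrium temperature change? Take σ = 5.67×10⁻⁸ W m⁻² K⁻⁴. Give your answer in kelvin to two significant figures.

Flux at the orbit: S = 1365/(1.81)² = 416.7 W m⁻².
Reference equilibrium: T_e = [S(1−α)/(4σ)]^(1/4) = 196.4 K.
TOA radiative forcing: ΔF = −S·Δα/4 = −416.7·(+0.051)/4 = -5.312 W m⁻².
The Planck feedback parameter is 4σT_e³ = 1.718 W m⁻²/K.
Hence the no-feedback warming is ΔF/(4σT_e³) = -3.09 K.

-3.1 K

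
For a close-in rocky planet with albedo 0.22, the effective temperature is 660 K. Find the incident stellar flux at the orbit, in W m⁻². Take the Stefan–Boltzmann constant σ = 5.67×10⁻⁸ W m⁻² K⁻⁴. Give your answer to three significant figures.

From S(1−α)/4 = σT⁴: S = 4σT⁴/(1−α).
σT⁴ = 5.67×10⁻⁸·(660)⁴ = 10760 W m⁻².
S = 4·10760/0.78 = 55170 W m⁻².

55200 W m⁻²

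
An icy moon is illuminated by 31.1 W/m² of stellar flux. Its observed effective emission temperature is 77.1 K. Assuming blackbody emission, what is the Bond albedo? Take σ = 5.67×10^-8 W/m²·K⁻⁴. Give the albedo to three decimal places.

Rearranging the radiative balance, α = 1 − 4σT⁴/S.
σT⁴ = 2.004 W/m², so 4σT⁴ = 8.014 W/m².
1−α = 8.014/31.10 = 0.2577, so α = 0.7423.

0.742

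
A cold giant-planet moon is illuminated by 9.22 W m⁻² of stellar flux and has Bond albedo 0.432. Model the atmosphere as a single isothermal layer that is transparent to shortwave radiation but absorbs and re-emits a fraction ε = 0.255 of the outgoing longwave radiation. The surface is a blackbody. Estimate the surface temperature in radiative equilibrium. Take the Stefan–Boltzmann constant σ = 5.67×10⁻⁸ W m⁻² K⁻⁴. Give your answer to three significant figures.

71.7 K

At the top of the atmosphere, σT_e⁴ = S(1−α)/4 = 1.309 W m⁻², giving T_e = 69.32 K.
Surface balance with a leaky layer gives σT_s⁴ = σT_e⁴·2/(2−ε), so T_s = T_e·[2/(2−0.255)]^(1/4) = 71.72 K.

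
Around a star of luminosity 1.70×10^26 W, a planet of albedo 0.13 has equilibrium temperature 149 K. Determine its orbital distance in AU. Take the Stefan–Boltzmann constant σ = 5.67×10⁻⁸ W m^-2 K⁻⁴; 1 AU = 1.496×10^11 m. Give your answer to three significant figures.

The flux needed for this T is 4σT⁴/(1−0.13) = 128.5 W m^-2.
S = L/(4πd²) → d = √(L/4πS) = √(1.70×10^26/(4π·128.5)) = 3.245×10^11 m = 2.169 AU.

2.17 AU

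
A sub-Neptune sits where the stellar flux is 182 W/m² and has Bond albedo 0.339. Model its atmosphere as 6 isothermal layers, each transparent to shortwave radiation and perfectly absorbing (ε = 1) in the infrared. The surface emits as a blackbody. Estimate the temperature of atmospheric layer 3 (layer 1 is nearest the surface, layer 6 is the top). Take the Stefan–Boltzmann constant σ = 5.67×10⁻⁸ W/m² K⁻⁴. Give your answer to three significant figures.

Top-of-atmosphere balance: σT_e⁴ = S(1−α)/4 = 30.08 W/m² → T_e = 151.8 K.
In the N-layer model, layer k (counted from the surface) has T_k = (N+1−k)^(1/4)·T_e.
T_3 = (4)^(1/4)·151.8 = 214.6 K.

215 K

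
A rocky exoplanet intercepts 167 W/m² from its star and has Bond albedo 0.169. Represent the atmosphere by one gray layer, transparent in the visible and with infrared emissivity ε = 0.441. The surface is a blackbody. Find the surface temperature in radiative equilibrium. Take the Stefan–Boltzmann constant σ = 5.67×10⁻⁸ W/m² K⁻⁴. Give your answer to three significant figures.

167 K

The planet radiates to space at T_e = [S(1−α)/(4σ)]^(1/4) = 157.3 K.
The surface balance (absorbed SW + ε·downward IR = σT_s⁴) with T_a⁴ = T_s⁴/2 reduces to T_s = T_e·[2/(2−ε)]^¼ = 167.4 K.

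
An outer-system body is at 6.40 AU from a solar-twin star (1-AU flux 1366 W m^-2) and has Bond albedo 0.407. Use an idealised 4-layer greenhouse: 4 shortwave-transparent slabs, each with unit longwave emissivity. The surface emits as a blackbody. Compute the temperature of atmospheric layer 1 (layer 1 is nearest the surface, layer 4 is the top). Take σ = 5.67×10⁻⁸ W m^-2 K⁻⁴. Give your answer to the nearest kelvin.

137 K

Flux at the orbit: S = 1366/(6.40)² = 33.35 W m^-2.
OLR = S(1−α)/4 = 4.944 W m^-2; the top layer radiates at T_e = 96.63 K.
The net upward flux σT_e⁴ is constant between every pair of levels, so T_k⁴ = (N+1−k)T_e⁴.
With k = 1: T_1 = (4+1−1)^¼·96.63 K = 136.7 K.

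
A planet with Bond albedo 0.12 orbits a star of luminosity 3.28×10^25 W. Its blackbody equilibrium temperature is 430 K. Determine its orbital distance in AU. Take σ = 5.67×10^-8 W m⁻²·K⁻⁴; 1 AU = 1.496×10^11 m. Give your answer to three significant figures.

Required flux: S = 4σT⁴/(1−α) = 8811 W m⁻².
S = L/(4πd²) → d = √(L/4πS) = √(3.28×10^25/(4π·8811)) = 1.721×10^10 m = 0.1150 AU.

0.115 AU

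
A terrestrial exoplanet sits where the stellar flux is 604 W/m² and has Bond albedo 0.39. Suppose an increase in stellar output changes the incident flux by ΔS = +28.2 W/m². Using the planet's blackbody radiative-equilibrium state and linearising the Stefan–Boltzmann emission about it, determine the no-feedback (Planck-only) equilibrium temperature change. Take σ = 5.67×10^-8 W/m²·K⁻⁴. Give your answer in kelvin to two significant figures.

Unperturbed T_e = [604.0·(1−0.39)/(4σ)]^¼ = 200.8 K.
TOA radiative forcing: ΔF = (1−α)ΔS/4 = 0.61·(+28.2)/4 = 4.300 W/m².
Planck response: λ_P = 4σT_e³ = 4·5.67×10⁻⁸·(200.8)³ = 1.835 W/m²/K.
So ΔT₀ = 4.300/1.835 = 2.34 K.

2.3 kelvin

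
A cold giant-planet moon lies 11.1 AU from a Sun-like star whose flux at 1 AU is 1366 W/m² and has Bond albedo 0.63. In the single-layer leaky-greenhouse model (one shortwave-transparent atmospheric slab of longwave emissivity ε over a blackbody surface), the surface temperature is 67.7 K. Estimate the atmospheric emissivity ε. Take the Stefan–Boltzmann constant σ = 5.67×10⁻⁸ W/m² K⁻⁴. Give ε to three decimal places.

Flux at the orbit: S = 1366/(11.1)² = 11.09 W/m².
First, T_e = [11.09·(1−0.63)/(4σ)]^(1/4) = 65.21 K.
Since (2−ε)/2 = (T_e/T_s)⁴ = 0.8610, ε = 0.2780.

0.278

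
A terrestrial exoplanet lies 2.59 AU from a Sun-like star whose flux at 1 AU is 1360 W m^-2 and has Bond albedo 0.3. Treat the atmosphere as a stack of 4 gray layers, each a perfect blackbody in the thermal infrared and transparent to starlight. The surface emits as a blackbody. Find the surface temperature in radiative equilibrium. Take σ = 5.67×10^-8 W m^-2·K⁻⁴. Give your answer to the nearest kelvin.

By the inverse-square law, S = 1360/2.59² = 202.7 W m^-2.
OLR = S(1−α)/4 = 35.48 W m^-2; the top layer radiates at T_e = 158.2 K.
Layer-by-layer balance gives σT_s⁴ = (N+1)σT_e⁴, so T_s = 5^¼·158.2 = 236.5 K.

237 kelvin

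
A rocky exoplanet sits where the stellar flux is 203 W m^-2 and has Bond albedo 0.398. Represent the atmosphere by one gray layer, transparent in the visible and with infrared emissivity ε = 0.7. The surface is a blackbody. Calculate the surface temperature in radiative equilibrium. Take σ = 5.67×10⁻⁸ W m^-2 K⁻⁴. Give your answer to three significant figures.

170 K

Effective emission temperature (TOA balance): σT_e⁴ = S(1−α)/4 = 30.55 W m^-2 → T_e = 152.4 K.
The surface balance (absorbed SW + ε·downward IR = σT_s⁴) with T_a⁴ = T_s⁴/2 reduces to T_s = T_e·[2/(2−ε)]^¼ = 169.7 K.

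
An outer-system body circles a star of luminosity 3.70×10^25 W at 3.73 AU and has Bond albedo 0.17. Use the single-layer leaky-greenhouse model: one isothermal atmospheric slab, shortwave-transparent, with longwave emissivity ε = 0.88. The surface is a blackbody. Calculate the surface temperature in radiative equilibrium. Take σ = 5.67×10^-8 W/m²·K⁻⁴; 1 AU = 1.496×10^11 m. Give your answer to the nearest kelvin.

89 K

d = 3.73 × 1.496×10^11 m = 5.580×10^11 m.
Flux at the orbit: S = L/(4πd²) = 3.70×10^25/(4π·(5.58×10^11)²) = 9.456 W/m².
The planet radiates to space at T_e = [S(1−α)/(4σ)]^(1/4) = 76.70 K.
The surface balance (absorbed SW + ε·downward IR = σT_s⁴) with T_a⁴ = T_s⁴/2 reduces to T_s = T_e·[2/(2−ε)]^¼ = 88.66 K.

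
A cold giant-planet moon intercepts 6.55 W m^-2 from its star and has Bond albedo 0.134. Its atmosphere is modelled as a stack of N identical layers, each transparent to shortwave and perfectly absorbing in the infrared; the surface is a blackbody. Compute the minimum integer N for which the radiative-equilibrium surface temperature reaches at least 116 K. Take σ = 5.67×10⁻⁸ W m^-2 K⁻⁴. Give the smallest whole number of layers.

The effective emission temperature is T_e = [S(1−α)/(4σ)]^¼ = 70.72 K.
Need (N+1)T_e⁴ ≥ T_s⁴, i.e. N+1 ≥ (116/70.72)⁴ = 7.240.
So N ≥ 6.240; the smallest integer is N = 7.

7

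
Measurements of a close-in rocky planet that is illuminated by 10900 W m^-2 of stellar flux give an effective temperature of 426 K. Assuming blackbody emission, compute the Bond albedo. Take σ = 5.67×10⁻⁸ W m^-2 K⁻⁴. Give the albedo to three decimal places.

From σT⁴ = S(1−α)/4 we invert for α: 1−α = 4σT⁴/S.
σT⁴ = 1867 W m^-2, so 4σT⁴ = 7469 W m^-2.
Hence α = 1 − 7469/10900 = 0.3147.

0.315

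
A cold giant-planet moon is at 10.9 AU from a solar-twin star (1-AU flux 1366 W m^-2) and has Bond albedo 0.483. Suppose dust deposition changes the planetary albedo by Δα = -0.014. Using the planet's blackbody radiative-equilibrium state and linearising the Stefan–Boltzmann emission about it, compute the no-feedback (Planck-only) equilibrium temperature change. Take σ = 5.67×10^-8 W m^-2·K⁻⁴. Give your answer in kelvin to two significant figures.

By the inverse-square law, S = 1366/10.9² = 11.50 W m^-2.
Reference equilibrium: T_e = [S(1−α)/(4σ)]^(1/4) = 71.55 K.
The change in absorbed flux is Δ[S(1−α)/4] = −SΔα/4 = 0.04024 W m^-2.
Linearising σT⁴ gives d(σT⁴)/dT = 4σT_e³ = 0.08308 W m^-2 per K.
Hence the no-feedback warming is ΔF/(4σT_e³) = 0.484 K.

0.48 K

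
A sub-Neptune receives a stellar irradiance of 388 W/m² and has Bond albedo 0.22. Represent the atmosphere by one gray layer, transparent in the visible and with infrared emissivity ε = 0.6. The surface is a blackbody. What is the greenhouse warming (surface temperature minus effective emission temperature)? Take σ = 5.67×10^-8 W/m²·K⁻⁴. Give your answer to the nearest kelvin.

Effective emission temperature (TOA balance): σT_e⁴ = S(1−α)/4 = 75.66 W/m² → T_e = 191.1 K.
For a single slab of emissivity ε, T_s⁴ = 2T_e⁴/(2−ε); thus T_s = 191.1·(1.429)^(1/4) = 209.0 K.
T_s − T_e = 209.0 − 191.1 = 17.83 K.

18 K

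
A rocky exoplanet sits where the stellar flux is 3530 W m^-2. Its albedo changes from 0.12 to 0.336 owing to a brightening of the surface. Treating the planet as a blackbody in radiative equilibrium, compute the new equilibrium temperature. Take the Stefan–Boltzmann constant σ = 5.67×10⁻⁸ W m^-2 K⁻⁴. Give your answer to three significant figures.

319 K

New equilibrium: T₂ = [(1−0.336)·3530/(4σ)]^(1/4) = 318.8 K.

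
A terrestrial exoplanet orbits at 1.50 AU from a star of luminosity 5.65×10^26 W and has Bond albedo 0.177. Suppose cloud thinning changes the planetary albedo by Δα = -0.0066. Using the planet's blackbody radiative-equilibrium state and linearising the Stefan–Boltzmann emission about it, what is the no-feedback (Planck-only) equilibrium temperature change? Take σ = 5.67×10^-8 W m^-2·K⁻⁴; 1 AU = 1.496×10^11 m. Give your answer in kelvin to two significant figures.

Orbital distance: d = 1.50 AU = 2.244×10^11 m.
Flux at the orbit: S = L/(4πd²) = 5.65×10^26/(4π·(2.24×10^11)²) = 892.9 W m^-2.
The baseline emission temperature is T_e = 238.6 K.
The change in absorbed flux is Δ[S(1−α)/4] = −SΔα/4 = 1.473 W m^-2.
Linearising σT⁴ gives d(σT⁴)/dT = 4σT_e³ = 3.080 W m^-2 per K.
Hence the no-feedback warming is ΔF/(4σT_e³) = 0.478 K.

0.48 K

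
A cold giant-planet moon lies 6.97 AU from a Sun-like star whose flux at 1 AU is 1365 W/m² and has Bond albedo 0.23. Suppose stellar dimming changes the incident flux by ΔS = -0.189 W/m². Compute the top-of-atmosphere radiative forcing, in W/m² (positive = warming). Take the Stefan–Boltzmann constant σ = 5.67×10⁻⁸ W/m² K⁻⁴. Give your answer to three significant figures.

Flux at the orbit: S = 1365/(6.97)² = 28.10 W/m².
ΔF = Δ[S(1−α)]/4 = (1−0.23)·-0.189/4 = -0.03638 W/m².

-0.0364 W/m²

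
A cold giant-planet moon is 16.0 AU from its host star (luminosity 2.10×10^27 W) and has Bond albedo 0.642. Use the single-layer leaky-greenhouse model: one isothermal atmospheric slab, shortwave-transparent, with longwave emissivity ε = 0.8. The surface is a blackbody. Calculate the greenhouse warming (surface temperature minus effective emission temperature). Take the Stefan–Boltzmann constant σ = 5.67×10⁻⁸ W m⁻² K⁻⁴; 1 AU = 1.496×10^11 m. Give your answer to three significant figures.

d = 16.0 × 1.496×10^11 m = 2.394×10^12 m.
S = L/(4πd²) = 29.17 W m⁻².
The planet radiates to space at T_e = [S(1−α)/(4σ)]^(1/4) = 82.37 K.
Surface balance with a leaky layer gives σT_s⁴ = σT_e⁴·2/(2−ε), so T_s = T_e·[2/(2−0.8)]^(1/4) = 93.59 K.
The atmosphere warms the surface by 11.22 K.

11.2 kelvin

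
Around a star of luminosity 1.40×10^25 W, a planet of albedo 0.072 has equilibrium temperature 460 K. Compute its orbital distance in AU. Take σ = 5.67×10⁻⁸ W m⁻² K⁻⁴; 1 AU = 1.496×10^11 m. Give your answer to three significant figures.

0.0674 AU

The flux needed for this T is 4σT⁴/(1−0.072) = 10940 W m⁻².
From L = 4πd²S, d = √(1.40×10^25/(4π·10940)) = 1.009×10^10 m = 0.06745 AU.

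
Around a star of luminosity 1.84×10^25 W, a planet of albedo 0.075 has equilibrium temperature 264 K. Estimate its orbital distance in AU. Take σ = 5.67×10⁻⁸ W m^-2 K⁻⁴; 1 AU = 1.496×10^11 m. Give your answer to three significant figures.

The flux needed for this T is 4σT⁴/(1−0.075) = 1191 W m^-2.
From L = 4πd²S, d = √(1.84×10^25/(4π·1191)) = 3.506×10^10 m = 0.2344 AU.

0.234 AU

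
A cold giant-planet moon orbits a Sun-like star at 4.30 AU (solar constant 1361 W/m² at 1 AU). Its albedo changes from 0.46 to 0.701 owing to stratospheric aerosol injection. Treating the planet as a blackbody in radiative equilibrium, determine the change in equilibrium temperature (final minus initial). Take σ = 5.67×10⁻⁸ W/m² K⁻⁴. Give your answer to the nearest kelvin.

-16 K

By the inverse-square law, S = 1361/4.30² = 73.61 W/m².
With α = 0.46, T₁ = 115.1 K.
Final:   T₂ = [S(1−0.701)/(4σ)]^(1/4) = 99.25 K.
Change: 99.25 − 115.1 = -15.81 K.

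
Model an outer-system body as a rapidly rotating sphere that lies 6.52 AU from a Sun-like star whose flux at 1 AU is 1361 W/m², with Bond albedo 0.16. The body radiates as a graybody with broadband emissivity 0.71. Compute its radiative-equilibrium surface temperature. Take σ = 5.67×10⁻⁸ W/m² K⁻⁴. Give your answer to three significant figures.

114 kelvin

By the inverse-square law, S = 1361/6.52² = 32.02 W/m².
Absorbed flux (global mean): S(1−α)/4 = 32.02·0.84/4 = 6.723 W/m².
Equating to εσT⁴ with ε = 0.71: T = (6.723/0.71σ)^(1/4) = 113.7 K.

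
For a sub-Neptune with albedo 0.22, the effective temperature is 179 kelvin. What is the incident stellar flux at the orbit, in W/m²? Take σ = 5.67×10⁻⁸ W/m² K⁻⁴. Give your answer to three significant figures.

Invert the energy balance for S: S = 4σT⁴/(1−α).
The emitted flux is σT⁴ = 58.21 W/m².
So S = 4×58.21/(1−0.22) = 298.5 W/m².

299 W/m²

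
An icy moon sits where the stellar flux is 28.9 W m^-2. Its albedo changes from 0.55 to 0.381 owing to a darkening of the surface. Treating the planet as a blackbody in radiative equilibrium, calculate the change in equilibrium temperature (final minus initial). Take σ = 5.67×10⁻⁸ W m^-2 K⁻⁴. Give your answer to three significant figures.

7.22 K

Before: T₁ = [28.90·0.45/(4σ)]^(1/4) = 87.02 K.
Final:   T₂ = [S(1−0.381)/(4σ)]^(1/4) = 94.24 K.
Change: 94.24 − 87.02 = 7.221 K.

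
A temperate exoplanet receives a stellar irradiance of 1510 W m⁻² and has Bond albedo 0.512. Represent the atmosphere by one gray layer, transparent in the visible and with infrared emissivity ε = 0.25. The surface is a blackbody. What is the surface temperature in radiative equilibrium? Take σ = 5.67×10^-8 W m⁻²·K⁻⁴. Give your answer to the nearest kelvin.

247 kelvin

Effective emission temperature (TOA balance): σT_e⁴ = S(1−α)/4 = 184.2 W m⁻² → T_e = 238.7 K.
For a single slab of emissivity ε, T_s⁴ = 2T_e⁴/(2−ε); thus T_s = 238.7·(1.143)^(1/4) = 246.9 K.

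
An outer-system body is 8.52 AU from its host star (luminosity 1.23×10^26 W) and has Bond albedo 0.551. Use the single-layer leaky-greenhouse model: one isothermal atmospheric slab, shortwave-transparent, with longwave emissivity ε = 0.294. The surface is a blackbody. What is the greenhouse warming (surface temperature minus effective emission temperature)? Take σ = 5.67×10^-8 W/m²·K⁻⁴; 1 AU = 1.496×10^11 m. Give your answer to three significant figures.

Orbital distance: d = 8.52 AU = 1.275×10^12 m.
Flux at the orbit: S = L/(4πd²) = 1.23×10^26/(4π·(1.27×10^12)²) = 6.025 W/m².
The planet radiates to space at T_e = [S(1−α)/(4σ)]^(1/4) = 58.77 K.
The surface balance (absorbed SW + ε·downward IR = σT_s⁴) with T_a⁴ = T_s⁴/2 reduces to T_s = T_e·[2/(2−ε)]^¼ = 61.15 K.
T_s − T_e = 61.15 − 58.77 = 2.383 K.

2.38 kelvin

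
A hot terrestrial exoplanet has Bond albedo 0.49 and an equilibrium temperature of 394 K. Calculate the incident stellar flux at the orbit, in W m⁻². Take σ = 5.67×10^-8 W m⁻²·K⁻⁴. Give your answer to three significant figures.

10700 W m⁻²

From S(1−α)/4 = σT⁴: S = 4σT⁴/(1−α).
σT⁴ = 5.67×10⁻⁸·(394)⁴ = 1366 W m⁻².
S = 4·1366/0.51 = 10720 W m⁻².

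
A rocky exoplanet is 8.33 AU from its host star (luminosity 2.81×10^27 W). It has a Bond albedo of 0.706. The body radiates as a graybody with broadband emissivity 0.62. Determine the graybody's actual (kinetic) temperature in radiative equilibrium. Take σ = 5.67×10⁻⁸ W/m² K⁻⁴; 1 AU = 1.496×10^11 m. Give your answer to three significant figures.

d = 8.33 × 1.496×10^11 m = 1.246×10^12 m.
Flux at the orbit: S = L/(4πd²) = 2.81×10^27/(4π·(1.25×10^12)²) = 144.0 W/m².
The planet absorbs (1−α)S over its disc πR² and re-emits over 4πR², so the mean absorbed flux is (1−0.706)·144.0/4 = 10.58 W/m².
Radiative balance εσT⁴ = 10.58 gives T = [10.58/(0.62·σ)]^(1/4) = 131.7 K.

132 K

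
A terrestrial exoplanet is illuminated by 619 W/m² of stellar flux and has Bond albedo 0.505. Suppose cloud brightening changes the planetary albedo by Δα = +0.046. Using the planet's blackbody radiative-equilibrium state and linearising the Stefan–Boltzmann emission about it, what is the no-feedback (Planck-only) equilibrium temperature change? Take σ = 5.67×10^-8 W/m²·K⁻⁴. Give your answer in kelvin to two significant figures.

The baseline emission temperature is T_e = 191.7 K.
ΔF = −(S/4)Δα = −(619.0/4)×(+0.046) = -7.119 W/m².
Linearising σT⁴ gives d(σT⁴)/dT = 4σT_e³ = 1.598 W/m² per K.
ΔT₀ = ΔF/λ_P = -7.119/1.598 = -4.45 K.

-4.5 kelvin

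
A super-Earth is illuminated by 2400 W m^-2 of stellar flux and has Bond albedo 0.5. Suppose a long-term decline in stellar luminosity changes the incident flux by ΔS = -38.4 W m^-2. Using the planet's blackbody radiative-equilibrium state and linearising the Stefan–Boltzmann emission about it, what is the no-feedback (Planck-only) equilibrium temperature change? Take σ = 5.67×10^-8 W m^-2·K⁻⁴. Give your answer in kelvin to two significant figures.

Reference equilibrium: T_e = [S(1−α)/(4σ)]^(1/4) = 269.7 K.
TOA radiative forcing: ΔF = (1−α)ΔS/4 = 0.5·(-38.4)/4 = -4.800 W m^-2.
The Planck feedback parameter is 4σT_e³ = 4.449 W m^-2/K.
Hence the no-feedback warming is ΔF/(4σT_e³) = -1.08 K.

-1.1 kelvin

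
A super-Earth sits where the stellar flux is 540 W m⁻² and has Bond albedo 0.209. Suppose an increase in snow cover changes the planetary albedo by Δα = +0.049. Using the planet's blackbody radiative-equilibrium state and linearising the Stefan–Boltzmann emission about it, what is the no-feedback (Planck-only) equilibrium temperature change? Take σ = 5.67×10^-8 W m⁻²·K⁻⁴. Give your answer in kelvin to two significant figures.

-3.2 K

Unperturbed T_e = [540.0·(1−0.209)/(4σ)]^¼ = 208.3 K.
The change in absorbed flux is Δ[S(1−α)/4] = −SΔα/4 = -6.615 W m⁻².
Planck response: λ_P = 4σT_e³ = 4·5.67×10⁻⁸·(208.3)³ = 2.050 W m⁻²/K.
So ΔT₀ = -6.615/2.050 = -3.23 K.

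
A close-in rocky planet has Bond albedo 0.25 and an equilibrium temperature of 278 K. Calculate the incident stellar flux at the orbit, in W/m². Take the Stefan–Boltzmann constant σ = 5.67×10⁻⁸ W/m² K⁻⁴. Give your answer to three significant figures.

From S(1−α)/4 = σT⁴: S = 4σT⁴/(1−α).
σT⁴ = 5.67×10⁻⁸·(278)⁴ = 338.7 W/m².
So S = 4×338.7/(1−0.25) = 1806 W/m².

1810 W/m²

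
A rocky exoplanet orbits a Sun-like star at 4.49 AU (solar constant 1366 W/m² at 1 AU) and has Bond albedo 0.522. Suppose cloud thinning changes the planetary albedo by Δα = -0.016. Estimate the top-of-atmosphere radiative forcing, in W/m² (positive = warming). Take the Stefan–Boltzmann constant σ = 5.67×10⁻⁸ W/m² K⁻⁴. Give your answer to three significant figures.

Flux at the orbit: S = 1366/(4.49)² = 67.76 W/m².
The change in absorbed flux is Δ[S(1−α)/4] = −SΔα/4 = 0.2710 W/m².

0.271 W/m²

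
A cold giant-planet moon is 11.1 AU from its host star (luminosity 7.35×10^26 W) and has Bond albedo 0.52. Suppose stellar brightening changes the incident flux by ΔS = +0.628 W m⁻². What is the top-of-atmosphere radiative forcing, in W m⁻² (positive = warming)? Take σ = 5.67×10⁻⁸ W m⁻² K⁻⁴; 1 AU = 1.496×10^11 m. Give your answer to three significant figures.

d = 11.1 × 1.496×10^11 m = 1.661×10^12 m.
Flux at the orbit: S = L/(4πd²) = 7.35×10^26/(4π·(1.66×10^12)²) = 21.21 W m⁻².
TOA radiative forcing: ΔF = (1−α)ΔS/4 = 0.48·(+0.628)/4 = 0.07536 W m⁻².

0.0754 W m⁻²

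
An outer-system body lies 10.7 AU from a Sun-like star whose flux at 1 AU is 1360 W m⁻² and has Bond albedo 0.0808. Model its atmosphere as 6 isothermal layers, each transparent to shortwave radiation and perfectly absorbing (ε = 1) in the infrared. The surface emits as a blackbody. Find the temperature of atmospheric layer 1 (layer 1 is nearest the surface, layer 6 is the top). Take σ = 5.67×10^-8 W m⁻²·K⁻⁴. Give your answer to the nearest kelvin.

130 K

Flux at the orbit: S = 1360/(10.7)² = 11.88 W m⁻².
OLR = S(1−α)/4 = 2.730 W m⁻²; the top layer radiates at T_e = 83.30 K.
Each opaque layer satisfies 2T_j⁴ = T_{j−1}⁴ + T_{j+1}⁴, giving T_k⁴ = (N+1−k)T_e⁴.
With k = 1: T_1 = (6+1−1)^¼·83.30 K = 130.4 K.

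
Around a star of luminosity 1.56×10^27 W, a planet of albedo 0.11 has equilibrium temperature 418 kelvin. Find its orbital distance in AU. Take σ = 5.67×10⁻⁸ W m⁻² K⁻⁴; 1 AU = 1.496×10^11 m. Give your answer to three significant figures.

0.844 AU

The flux needed for this T is 4σT⁴/(1−0.11) = 7780 W m⁻².
Then d = [L/(4πS)]^(1/2) = 1.263×10^11 m, i.e. 0.8444 AU.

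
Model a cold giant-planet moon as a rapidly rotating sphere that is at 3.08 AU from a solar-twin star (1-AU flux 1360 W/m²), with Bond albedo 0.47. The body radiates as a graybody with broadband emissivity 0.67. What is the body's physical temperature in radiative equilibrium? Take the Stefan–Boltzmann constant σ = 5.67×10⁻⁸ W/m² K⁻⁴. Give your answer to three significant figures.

150 K

Flux at the orbit: S = 1360/(3.08)² = 143.4 W/m².
Averaging over the sphere, the absorbed flux is S(1−α)/4 = 19.00 W/m².
Equating to εσT⁴ with ε = 0.67: T = (19.00/0.67σ)^(1/4) = 149.5 K.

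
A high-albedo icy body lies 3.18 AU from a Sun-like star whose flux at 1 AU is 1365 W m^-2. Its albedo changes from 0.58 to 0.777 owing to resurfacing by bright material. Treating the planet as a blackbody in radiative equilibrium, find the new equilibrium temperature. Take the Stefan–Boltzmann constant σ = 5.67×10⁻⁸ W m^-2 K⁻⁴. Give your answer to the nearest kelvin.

107 K

Flux at the orbit: S = 1365/(3.18)² = 135.0 W m^-2.
With the new albedo, S(1−α₂)/4 = 7.525 W m^-2, so T₂ = 107.3 K.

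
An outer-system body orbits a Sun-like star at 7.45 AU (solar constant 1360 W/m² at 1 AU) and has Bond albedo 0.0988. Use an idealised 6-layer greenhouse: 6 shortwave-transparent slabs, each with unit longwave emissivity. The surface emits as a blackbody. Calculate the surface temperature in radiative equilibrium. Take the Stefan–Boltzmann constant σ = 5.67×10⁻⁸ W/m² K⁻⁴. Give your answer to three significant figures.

162 kelvin

By the inverse-square law, S = 1360/7.45² = 24.50 W/m².
OLR = S(1−α)/4 = 5.521 W/m²; the top layer radiates at T_e = 99.33 K.
For an N-layer opaque stack, T_s⁴ = (N+1)T_e⁴, hence T_s = (7)^(1/4)×99.33 K = 161.6 K.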